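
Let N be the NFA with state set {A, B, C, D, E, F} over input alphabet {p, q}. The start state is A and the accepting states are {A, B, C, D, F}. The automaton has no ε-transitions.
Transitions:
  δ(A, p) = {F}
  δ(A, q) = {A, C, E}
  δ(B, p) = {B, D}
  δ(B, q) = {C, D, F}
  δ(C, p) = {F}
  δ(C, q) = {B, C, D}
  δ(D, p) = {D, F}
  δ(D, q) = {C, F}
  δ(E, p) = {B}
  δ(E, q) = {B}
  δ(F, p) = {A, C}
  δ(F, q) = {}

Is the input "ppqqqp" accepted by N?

accepted

Start: {A}
read p: {F}
read p: {A, C}
read q: {A, B, C, D, E}
read q: {A, B, C, D, E, F}
read q: {A, B, C, D, E, F}
read p: {A, B, C, D, F}
Reachable ∩ accepting = {A, B, C, D, F} — nonempty.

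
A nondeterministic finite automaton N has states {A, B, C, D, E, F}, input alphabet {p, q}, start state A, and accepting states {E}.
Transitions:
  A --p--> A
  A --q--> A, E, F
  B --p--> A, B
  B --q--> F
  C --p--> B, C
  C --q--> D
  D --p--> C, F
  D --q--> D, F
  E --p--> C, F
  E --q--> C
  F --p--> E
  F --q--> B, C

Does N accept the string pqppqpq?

accepted

Start: {A}
read p: {A}
read q: {A, E, F}
read p: {A, C, E, F}
read p: {A, B, C, E, F}
read q: {A, B, C, D, E, F}
read p: {A, B, C, E, F}
read q: {A, B, C, D, E, F}
Reachable ∩ accepting = {E} — nonempty.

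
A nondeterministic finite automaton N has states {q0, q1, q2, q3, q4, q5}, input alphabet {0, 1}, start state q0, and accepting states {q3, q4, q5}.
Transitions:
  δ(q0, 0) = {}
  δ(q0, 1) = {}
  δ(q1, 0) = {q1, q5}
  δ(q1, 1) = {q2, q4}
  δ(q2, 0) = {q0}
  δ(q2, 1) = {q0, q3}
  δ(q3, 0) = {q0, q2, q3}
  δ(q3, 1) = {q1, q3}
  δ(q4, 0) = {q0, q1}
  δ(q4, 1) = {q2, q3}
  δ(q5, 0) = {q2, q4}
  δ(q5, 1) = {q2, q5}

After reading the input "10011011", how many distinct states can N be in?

Start: {q0}
read 1: {}
The reachable set is empty and stays empty for the remaining 7 symbols.
Final reachable set {} has 0 states.

0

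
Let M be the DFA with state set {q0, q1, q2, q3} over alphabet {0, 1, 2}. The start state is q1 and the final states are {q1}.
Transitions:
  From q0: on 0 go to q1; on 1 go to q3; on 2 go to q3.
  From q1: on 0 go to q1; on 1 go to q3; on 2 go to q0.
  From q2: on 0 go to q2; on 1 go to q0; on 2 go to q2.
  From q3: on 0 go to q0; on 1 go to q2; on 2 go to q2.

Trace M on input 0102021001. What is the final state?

q1 --0--> q1
q1 --1--> q3
q3 --0--> q0
q0 --2--> q3
q3 --0--> q0
q0 --2--> q3
q3 --1--> q2
q2 --0--> q2
q2 --0--> q2
q2 --1--> q0

q0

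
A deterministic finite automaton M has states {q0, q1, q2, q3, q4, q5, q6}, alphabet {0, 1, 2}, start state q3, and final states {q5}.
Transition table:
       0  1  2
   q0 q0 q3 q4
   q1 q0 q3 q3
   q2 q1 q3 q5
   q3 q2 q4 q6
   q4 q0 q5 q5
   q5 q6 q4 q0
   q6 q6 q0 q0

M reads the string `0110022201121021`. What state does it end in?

q5

q3 --0--> q2
q2 --1--> q3
q3 --1--> q4
q4 --0--> q0
q0 --0--> q0
q0 --2--> q4
q4 --2--> q5
q5 --2--> q0
q0 --0--> q0
q0 --1--> q3
q3 --1--> q4
q4 --2--> q5
q5 --1--> q4
q4 --0--> q0
q0 --2--> q4
q4 --1--> q5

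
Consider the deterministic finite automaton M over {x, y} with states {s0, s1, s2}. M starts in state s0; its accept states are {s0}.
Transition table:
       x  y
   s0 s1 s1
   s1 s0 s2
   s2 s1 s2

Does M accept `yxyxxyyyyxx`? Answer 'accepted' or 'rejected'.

s0 --y--> s1
s1 --x--> s0
s0 --y--> s1
s1 --x--> s0
s0 --x--> s1
s1 --y--> s2
s2 --y--> s2
s2 --y--> s2
s2 --y--> s2
s2 --x--> s1
s1 --x--> s0
End in state s0, which is an accepting state.

accepted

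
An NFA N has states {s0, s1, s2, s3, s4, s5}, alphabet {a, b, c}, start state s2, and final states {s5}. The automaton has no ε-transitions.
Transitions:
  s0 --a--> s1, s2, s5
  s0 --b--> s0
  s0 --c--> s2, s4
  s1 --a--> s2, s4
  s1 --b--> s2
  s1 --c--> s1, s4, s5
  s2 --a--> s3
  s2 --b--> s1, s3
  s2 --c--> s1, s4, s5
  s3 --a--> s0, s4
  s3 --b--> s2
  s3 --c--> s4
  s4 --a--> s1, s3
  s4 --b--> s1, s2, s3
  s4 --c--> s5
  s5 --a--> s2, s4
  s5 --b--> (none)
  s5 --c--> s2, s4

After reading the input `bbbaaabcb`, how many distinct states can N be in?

3

Start: {s2}
read b: {s1, s3}
read b: {s2}
read b: {s1, s3}
read a: {s0, s2, s4}
read a: {s1, s2, s3, s5}
read a: {s0, s2, s3, s4}
read b: {s0, s1, s2, s3}
read c: {s1, s2, s4, s5}
read b: {s1, s2, s3}
Final reachable set {s1, s2, s3} has 3 states.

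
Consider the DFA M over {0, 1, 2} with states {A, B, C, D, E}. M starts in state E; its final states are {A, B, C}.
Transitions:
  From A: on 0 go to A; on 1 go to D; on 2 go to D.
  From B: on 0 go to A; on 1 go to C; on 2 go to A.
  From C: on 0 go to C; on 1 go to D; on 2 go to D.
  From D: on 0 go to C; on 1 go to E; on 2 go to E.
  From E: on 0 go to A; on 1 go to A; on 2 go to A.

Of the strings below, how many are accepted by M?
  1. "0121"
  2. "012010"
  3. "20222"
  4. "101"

3

"0121": accepted
"012010": accepted
"20222": accepted
"101": rejected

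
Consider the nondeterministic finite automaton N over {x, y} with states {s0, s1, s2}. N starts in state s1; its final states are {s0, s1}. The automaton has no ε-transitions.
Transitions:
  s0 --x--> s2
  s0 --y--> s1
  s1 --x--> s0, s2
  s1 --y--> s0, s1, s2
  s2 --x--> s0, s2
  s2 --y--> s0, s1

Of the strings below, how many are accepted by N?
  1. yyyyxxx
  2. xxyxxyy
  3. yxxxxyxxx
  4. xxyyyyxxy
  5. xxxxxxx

5

yyyyxxx: accepted
xxyxxyy: accepted
yxxxxyxxx: accepted
xxyyyyxxy: accepted
xxxxxxx: accepted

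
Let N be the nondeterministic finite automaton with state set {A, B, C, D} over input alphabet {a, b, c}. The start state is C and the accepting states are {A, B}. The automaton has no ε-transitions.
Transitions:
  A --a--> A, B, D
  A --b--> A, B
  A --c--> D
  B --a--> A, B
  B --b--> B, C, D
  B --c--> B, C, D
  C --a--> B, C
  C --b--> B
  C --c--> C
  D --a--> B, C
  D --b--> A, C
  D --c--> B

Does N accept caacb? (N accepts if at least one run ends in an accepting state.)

accepted

Start: {C}
read c: {C}
read a: {B, C}
read a: {A, B, C}
read c: {B, C, D}
read b: {A, B, C, D}
Reachable ∩ accepting = {A, B} — nonempty.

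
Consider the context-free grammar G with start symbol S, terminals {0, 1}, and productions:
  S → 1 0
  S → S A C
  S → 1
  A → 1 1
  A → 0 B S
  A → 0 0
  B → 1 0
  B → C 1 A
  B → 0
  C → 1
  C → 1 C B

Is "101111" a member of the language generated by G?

no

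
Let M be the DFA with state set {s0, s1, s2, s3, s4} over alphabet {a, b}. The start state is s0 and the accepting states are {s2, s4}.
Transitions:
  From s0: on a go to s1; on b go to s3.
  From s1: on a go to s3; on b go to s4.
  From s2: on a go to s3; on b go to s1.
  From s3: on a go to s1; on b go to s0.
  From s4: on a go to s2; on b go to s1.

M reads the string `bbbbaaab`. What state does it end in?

s0 --b--> s3
s3 --b--> s0
s0 --b--> s3
s3 --b--> s0
s0 --a--> s1
s1 --a--> s3
s3 --a--> s1
s1 --b--> s4

s4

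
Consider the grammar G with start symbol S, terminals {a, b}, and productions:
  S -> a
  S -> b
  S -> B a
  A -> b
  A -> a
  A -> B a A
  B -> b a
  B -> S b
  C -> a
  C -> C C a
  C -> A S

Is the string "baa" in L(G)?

yes

S ⇒ Ba ⇒ baa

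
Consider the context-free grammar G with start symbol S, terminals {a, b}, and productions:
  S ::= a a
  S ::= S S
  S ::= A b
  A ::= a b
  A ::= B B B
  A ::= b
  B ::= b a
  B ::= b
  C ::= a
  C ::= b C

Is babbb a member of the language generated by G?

S ⇒ Ab ⇒ BBBb ⇒ baBBb ⇒ babBb ⇒ babbb

yes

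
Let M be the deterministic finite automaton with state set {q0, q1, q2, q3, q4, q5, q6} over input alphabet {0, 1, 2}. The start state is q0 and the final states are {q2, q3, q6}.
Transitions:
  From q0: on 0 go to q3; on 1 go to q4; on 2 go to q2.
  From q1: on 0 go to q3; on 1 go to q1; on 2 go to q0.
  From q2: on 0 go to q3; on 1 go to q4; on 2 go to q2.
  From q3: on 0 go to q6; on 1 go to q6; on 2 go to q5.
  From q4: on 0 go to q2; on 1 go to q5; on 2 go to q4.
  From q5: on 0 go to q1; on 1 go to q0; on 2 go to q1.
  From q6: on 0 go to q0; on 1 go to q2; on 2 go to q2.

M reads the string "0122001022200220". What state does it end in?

q0 --0--> q3
q3 --1--> q6
q6 --2--> q2
q2 --2--> q2
q2 --0--> q3
q3 --0--> q6
q6 --1--> q2
q2 --0--> q3
q3 --2--> q5
q5 --2--> q1
q1 --2--> q0
q0 --0--> q3
q3 --0--> q6
q6 --2--> q2
q2 --2--> q2
q2 --0--> q3

q3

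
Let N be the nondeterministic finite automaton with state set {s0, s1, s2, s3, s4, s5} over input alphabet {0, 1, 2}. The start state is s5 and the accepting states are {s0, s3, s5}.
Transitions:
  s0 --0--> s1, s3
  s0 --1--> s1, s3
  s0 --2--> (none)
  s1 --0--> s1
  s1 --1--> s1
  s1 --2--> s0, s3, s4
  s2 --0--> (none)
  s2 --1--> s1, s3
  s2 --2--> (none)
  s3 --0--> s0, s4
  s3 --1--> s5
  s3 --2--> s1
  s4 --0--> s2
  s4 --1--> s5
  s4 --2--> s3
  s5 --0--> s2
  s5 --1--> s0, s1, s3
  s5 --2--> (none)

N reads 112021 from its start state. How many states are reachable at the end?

Start: {s5}
read 1: {s0, s1, s3}
read 1: {s1, s3, s5}
read 2: {s0, s1, s3, s4}
read 0: {s0, s1, s2, s3, s4}
read 2: {s0, s1, s3, s4}
read 1: {s1, s3, s5}
Final reachable set {s1, s3, s5} has 3 states.

3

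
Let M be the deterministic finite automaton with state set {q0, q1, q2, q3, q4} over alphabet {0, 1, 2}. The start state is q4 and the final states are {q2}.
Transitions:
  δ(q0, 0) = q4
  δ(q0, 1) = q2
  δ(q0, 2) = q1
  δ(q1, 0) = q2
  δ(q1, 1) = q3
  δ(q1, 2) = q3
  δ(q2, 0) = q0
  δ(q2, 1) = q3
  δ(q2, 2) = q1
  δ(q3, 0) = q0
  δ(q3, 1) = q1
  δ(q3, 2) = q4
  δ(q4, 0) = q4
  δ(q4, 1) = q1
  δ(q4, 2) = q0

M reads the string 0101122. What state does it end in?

q4

q4 --0--> q4
q4 --1--> q1
q1 --0--> q2
q2 --1--> q3
q3 --1--> q1
q1 --2--> q3
q3 --2--> q4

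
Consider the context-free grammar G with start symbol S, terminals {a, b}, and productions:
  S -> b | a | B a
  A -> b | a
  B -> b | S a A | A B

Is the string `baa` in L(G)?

no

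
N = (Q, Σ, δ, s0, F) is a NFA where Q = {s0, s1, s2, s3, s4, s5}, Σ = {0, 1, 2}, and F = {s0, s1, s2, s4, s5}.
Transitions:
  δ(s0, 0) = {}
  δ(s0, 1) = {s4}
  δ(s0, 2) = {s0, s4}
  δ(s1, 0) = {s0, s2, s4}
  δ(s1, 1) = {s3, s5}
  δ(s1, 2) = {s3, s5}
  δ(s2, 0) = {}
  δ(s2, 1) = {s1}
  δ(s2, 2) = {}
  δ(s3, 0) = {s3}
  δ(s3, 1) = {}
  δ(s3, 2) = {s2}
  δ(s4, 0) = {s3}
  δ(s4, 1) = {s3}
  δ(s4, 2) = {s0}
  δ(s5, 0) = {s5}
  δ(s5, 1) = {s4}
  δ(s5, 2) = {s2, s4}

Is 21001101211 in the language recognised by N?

rejected

Start: {s0}
read 2: {s0, s4}
read 1: {s3, s4}
read 0: {s3}
read 0: {s3}
read 1: {}
The reachable set is empty and stays empty for the remaining 6 symbols.
Reachable ∩ accepting = {} — empty.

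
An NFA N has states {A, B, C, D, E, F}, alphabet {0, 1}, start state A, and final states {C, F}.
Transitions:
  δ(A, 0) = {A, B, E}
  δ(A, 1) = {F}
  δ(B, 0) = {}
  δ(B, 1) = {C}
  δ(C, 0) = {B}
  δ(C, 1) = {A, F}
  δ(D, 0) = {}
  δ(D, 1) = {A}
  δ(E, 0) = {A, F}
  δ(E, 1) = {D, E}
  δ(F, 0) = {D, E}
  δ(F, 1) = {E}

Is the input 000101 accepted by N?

Start: {A}
read 0: {A, B, E}
read 0: {A, B, E, F}
read 0: {A, B, D, E, F}
read 1: {A, C, D, E, F}
read 0: {A, B, D, E, F}
read 1: {A, C, D, E, F}
Reachable ∩ accepting = {C, F} — nonempty.

accepted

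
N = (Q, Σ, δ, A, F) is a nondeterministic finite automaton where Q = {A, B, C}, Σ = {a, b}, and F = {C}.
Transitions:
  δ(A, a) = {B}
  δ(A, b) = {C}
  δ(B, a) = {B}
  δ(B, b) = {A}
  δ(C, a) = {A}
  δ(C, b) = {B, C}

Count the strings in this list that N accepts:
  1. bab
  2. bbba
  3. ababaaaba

1

bab: accepted
bbba: rejected
ababaaaba: rejected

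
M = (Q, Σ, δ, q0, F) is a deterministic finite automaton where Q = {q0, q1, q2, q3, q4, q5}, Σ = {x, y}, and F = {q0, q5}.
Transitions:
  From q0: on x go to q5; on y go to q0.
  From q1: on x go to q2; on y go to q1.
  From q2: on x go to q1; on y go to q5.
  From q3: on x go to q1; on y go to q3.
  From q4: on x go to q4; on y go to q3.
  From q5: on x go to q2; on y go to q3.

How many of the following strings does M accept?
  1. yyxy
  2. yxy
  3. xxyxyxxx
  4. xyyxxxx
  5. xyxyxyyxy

yyxy: rejected
yxy: rejected
xxyxyxxx: rejected
xyyxxxx: rejected
xyxyxyyxy: rejected

0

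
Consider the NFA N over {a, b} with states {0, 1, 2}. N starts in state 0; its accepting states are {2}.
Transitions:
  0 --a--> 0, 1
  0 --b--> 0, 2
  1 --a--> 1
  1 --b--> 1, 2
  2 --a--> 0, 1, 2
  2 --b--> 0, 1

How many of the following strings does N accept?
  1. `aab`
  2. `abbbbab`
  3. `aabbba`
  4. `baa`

`aab`: accepted
`abbbbab`: accepted
`aabbba`: accepted
`baa`: accepted

4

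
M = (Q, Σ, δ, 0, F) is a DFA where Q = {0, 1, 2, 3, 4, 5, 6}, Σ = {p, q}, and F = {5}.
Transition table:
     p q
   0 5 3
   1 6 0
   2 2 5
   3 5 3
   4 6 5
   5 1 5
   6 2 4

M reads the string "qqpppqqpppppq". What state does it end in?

5

0 --q--> 3
3 --q--> 3
3 --p--> 5
5 --p--> 1
1 --p--> 6
6 --q--> 4
4 --q--> 5
5 --p--> 1
1 --p--> 6
6 --p--> 2
2 --p--> 2
2 --p--> 2
2 --q--> 5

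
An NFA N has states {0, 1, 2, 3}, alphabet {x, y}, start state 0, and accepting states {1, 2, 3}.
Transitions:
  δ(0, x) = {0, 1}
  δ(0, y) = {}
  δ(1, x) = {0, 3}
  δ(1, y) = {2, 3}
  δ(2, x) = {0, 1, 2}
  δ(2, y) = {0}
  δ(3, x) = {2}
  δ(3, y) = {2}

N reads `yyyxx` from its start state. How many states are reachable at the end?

Start: {0}
read y: {}
The reachable set is empty and stays empty for the remaining 4 symbols.
Final reachable set {} has 0 states.

0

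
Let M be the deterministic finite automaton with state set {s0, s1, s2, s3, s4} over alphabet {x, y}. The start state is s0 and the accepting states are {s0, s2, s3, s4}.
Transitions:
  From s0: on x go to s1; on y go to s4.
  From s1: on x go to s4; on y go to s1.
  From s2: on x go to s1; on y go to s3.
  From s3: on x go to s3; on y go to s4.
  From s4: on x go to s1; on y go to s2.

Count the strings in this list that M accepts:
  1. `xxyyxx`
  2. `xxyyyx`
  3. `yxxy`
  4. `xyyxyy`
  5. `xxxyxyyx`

`xxyyxx`: accepted
`xxyyyx`: rejected
`yxxy`: accepted
`xyyxyy`: accepted
`xxxyxyyx`: accepted

4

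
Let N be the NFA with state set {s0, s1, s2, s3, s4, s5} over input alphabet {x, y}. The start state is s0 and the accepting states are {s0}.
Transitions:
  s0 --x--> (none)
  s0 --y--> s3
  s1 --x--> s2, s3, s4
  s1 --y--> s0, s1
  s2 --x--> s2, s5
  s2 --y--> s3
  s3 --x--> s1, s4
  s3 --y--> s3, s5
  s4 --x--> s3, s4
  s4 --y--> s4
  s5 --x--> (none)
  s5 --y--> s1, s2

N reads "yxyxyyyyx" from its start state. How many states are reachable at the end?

Start: {s0}
read y: {s3}
read x: {s1, s4}
read y: {s0, s1, s4}
read x: {s2, s3, s4}
read y: {s3, s4, s5}
read y: {s1, s2, s3, s4, s5}
read y: {s0, s1, s2, s3, s4, s5}
read y: {s0, s1, s2, s3, s4, s5}
read x: {s1, s2, s3, s4, s5}
Final reachable set {s1, s2, s3, s4, s5} has 5 states.

5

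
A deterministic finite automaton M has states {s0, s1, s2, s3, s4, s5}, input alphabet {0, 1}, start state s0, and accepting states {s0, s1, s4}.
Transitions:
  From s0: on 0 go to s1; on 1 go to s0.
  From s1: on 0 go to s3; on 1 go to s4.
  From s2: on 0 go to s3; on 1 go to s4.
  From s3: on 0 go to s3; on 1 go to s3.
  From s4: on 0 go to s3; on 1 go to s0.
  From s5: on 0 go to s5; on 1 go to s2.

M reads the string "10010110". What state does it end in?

s3

s0 --1--> s0
s0 --0--> s1
s1 --0--> s3
s3 --1--> s3
s3 --0--> s3
s3 --1--> s3
s3 --1--> s3
s3 --0--> s3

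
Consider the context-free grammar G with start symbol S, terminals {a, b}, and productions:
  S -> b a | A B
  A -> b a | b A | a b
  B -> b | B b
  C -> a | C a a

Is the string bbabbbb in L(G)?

yes

S ⇒ AB ⇒ bAB ⇒ bbAB ⇒ bbabB ⇒ bbabBb ⇒ bbabBbb ⇒ bbabbbb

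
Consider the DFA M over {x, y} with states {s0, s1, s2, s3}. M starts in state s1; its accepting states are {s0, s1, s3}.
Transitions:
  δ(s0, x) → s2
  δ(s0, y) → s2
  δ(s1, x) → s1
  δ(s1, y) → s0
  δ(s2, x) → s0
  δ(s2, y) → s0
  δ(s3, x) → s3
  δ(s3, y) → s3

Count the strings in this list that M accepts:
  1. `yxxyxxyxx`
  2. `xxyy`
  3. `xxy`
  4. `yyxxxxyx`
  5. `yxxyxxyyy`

3

`yxxyxxyxx`: accepted
`xxyy`: rejected
`xxy`: accepted
`yyxxxxyx`: rejected
`yxxyxxyyy`: accepted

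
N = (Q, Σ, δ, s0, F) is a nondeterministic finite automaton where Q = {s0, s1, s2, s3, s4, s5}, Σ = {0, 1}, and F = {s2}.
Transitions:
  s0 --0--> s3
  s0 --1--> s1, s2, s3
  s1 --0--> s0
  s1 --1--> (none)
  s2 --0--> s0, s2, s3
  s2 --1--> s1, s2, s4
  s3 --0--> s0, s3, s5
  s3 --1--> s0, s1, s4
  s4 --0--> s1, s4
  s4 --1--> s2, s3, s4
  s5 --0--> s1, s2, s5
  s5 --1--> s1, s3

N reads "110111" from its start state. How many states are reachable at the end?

5

Start: {s0}
read 1: {s1, s2, s3}
read 1: {s0, s1, s2, s4}
read 0: {s0, s1, s2, s3, s4}
read 1: {s0, s1, s2, s3, s4}
read 1: {s0, s1, s2, s3, s4}
read 1: {s0, s1, s2, s3, s4}
Final reachable set {s0, s1, s2, s3, s4} has 5 states.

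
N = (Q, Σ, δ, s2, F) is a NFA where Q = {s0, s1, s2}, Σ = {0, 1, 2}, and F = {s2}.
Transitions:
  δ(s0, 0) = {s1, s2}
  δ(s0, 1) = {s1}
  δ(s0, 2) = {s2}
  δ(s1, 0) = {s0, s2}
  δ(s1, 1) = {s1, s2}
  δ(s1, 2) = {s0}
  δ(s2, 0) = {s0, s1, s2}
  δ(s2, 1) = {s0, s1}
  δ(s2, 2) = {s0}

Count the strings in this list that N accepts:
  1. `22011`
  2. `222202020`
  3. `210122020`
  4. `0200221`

3

`22011`: accepted
`222202020`: accepted
`210122020`: accepted
`0200221`: rejected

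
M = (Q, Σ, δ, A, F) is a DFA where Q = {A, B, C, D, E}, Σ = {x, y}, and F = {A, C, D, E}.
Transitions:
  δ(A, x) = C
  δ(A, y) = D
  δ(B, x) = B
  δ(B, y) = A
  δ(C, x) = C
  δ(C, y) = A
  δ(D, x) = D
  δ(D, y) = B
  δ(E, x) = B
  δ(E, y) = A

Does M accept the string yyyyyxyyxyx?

rejected

A --y--> D
D --y--> B
B --y--> A
A --y--> D
D --y--> B
B --x--> B
B --y--> A
A --y--> D
D --x--> D
D --y--> B
B --x--> B
End in state B, which is not an accepting state.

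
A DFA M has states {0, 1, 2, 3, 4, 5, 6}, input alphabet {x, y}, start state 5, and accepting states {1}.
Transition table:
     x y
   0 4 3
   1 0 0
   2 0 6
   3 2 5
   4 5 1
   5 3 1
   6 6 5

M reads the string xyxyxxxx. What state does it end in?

4

5 --x--> 3
3 --y--> 5
5 --x--> 3
3 --y--> 5
5 --x--> 3
3 --x--> 2
2 --x--> 0
0 --x--> 4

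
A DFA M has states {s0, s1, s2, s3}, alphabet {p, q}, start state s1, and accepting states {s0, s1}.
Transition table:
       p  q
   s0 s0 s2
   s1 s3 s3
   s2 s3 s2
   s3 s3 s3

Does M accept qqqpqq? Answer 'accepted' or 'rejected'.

rejected

s1 --q--> s3
s3 --q--> s3
s3 --q--> s3
s3 --p--> s3
s3 --q--> s3
s3 --q--> s3
End in state s3, which is not an accepting state.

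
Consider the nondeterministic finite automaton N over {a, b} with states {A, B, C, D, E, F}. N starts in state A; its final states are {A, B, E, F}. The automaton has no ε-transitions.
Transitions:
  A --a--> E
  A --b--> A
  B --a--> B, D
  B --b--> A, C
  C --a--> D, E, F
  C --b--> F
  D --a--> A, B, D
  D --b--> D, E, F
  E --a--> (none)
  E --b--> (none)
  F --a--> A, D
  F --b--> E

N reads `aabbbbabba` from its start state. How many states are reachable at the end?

Start: {A}
read a: {E}
read a: {}
The reachable set is empty and stays empty for the remaining 8 symbols.
Final reachable set {} has 0 states.

0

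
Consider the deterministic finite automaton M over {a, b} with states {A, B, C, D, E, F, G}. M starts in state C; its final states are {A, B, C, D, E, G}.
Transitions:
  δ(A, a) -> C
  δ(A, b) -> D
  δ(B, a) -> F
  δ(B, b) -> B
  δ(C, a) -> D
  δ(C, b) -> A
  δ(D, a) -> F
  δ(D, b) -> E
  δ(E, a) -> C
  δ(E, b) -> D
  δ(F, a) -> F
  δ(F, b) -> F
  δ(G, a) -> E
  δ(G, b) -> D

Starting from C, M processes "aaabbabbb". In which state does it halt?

C --a--> D
D --a--> F
F --a--> F
F --b--> F
F --b--> F
F --a--> F
F --b--> F
F --b--> F
F --b--> F

F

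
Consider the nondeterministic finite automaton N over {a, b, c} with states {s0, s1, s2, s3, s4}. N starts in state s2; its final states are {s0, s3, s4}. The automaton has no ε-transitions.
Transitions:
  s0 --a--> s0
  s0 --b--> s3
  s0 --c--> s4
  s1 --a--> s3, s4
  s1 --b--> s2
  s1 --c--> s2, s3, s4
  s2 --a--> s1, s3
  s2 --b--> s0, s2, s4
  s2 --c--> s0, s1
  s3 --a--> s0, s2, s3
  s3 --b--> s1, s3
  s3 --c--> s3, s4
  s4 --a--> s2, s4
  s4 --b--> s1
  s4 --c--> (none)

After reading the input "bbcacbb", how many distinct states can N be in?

5

Start: {s2}
read b: {s0, s2, s4}
read b: {s0, s1, s2, s3, s4}
read c: {s0, s1, s2, s3, s4}
read a: {s0, s1, s2, s3, s4}
read c: {s0, s1, s2, s3, s4}
read b: {s0, s1, s2, s3, s4}
read b: {s0, s1, s2, s3, s4}
Final reachable set {s0, s1, s2, s3, s4} has 5 states.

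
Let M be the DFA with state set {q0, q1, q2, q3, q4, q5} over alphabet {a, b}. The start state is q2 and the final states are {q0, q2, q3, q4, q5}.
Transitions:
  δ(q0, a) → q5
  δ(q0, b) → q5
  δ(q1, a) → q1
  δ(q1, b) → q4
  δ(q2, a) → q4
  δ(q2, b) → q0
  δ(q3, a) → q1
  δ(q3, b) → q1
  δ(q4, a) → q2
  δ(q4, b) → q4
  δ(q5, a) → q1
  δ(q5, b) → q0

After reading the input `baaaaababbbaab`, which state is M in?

q4

q2 --b--> q0
q0 --a--> q5
q5 --a--> q1
q1 --a--> q1
q1 --a--> q1
q1 --a--> q1
q1 --b--> q4
q4 --a--> q2
q2 --b--> q0
q0 --b--> q5
q5 --b--> q0
q0 --a--> q5
q5 --a--> q1
q1 --b--> q4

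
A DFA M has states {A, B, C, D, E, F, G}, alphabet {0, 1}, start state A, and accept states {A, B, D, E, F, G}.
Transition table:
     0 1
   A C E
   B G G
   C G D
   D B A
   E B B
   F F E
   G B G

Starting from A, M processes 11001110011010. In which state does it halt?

B

A --1--> E
E --1--> B
B --0--> G
G --0--> B
B --1--> G
G --1--> G
G --1--> G
G --0--> B
B --0--> G
G --1--> G
G --1--> G
G --0--> B
B --1--> G
G --0--> B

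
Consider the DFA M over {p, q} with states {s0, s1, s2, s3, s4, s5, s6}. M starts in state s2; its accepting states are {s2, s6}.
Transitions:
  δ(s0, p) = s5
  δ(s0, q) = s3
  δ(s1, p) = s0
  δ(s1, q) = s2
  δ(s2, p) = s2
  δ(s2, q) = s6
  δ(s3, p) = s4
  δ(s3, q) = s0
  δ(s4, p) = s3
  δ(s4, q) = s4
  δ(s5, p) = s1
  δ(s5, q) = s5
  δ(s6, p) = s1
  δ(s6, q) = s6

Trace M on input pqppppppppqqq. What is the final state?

s2 --p--> s2
s2 --q--> s6
s6 --p--> s1
s1 --p--> s0
s0 --p--> s5
s5 --p--> s1
s1 --p--> s0
s0 --p--> s5
s5 --p--> s1
s1 --p--> s0
s0 --q--> s3
s3 --q--> s0
s0 --q--> s3

s3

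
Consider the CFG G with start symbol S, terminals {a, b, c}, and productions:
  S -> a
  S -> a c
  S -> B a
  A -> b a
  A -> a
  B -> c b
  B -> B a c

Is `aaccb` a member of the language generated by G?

no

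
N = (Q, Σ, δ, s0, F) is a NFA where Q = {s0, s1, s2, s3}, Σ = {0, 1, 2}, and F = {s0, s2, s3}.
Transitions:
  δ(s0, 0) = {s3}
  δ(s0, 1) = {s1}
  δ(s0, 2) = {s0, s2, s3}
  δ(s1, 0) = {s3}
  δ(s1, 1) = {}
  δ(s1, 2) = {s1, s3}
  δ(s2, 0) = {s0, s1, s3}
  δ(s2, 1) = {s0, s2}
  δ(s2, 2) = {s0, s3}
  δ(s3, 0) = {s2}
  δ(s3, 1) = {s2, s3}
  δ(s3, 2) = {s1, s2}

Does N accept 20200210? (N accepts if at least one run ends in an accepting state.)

Start: {s0}
read 2: {s0, s2, s3}
read 0: {s0, s1, s2, s3}
read 2: {s0, s1, s2, s3}
read 0: {s0, s1, s2, s3}
read 0: {s0, s1, s2, s3}
read 2: {s0, s1, s2, s3}
read 1: {s0, s1, s2, s3}
read 0: {s0, s1, s2, s3}
Reachable ∩ accepting = {s0, s2, s3} — nonempty.

accepted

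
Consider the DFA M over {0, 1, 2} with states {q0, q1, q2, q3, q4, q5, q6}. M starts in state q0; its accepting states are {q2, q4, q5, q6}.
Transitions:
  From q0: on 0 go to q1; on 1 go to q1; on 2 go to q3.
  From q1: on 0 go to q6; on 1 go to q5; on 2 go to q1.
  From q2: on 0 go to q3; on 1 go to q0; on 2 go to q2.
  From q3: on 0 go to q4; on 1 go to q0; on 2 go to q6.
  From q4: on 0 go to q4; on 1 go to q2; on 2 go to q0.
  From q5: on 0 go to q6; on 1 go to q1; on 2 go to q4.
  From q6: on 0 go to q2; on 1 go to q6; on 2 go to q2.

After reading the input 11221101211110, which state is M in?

q0 --1--> q1
q1 --1--> q5
q5 --2--> q4
q4 --2--> q0
q0 --1--> q1
q1 --1--> q5
q5 --0--> q6
q6 --1--> q6
q6 --2--> q2
q2 --1--> q0
q0 --1--> q1
q1 --1--> q5
q5 --1--> q1
q1 --0--> q6

q6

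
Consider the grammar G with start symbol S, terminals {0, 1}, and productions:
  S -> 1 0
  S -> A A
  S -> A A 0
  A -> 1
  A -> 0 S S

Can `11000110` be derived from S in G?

no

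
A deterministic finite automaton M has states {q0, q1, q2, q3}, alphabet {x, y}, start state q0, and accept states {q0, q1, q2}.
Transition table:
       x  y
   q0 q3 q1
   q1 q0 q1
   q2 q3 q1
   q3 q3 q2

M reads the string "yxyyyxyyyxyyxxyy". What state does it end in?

q0 --y--> q1
q1 --x--> q0
q0 --y--> q1
q1 --y--> q1
q1 --y--> q1
q1 --x--> q0
q0 --y--> q1
q1 --y--> q1
q1 --y--> q1
q1 --x--> q0
q0 --y--> q1
q1 --y--> q1
q1 --x--> q0
q0 --x--> q3
q3 --y--> q2
q2 --y--> q1

q1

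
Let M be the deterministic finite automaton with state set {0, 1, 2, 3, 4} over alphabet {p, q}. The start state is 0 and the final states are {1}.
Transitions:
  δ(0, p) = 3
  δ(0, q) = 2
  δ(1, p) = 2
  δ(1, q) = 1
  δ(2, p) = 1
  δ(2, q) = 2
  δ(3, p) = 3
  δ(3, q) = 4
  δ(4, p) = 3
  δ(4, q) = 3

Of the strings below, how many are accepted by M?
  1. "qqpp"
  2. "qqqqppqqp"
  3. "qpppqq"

"qqpp": rejected
"qqqqppqqp": accepted
"qpppqq": accepted

2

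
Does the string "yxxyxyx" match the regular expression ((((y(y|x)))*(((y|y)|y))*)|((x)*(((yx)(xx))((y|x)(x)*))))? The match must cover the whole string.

no

Neither (((y(y|x)))*(((y|y)|y))*) nor ((x)*(((yx)(xx))((y|x)(x)*))) matches yxxyxyx.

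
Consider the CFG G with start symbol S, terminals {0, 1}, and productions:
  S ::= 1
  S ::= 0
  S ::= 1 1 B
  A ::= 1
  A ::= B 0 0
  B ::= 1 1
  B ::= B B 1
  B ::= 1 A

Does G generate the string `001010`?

no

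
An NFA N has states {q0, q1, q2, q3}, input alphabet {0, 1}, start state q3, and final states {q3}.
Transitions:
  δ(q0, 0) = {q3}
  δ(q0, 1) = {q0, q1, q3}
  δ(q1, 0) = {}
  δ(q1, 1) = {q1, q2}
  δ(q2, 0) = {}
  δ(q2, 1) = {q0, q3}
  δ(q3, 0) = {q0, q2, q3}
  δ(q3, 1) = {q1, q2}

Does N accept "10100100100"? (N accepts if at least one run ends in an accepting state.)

Start: {q3}
read 1: {q1, q2}
read 0: {}
The reachable set is empty and stays empty for the remaining 9 symbols.
Reachable ∩ accepting = {} — empty.

rejected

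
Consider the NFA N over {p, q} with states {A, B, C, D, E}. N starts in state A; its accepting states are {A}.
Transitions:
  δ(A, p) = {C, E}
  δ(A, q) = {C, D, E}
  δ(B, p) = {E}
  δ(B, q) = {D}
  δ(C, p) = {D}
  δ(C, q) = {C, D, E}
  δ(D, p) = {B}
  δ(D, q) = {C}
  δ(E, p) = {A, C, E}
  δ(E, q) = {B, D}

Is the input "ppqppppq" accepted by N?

Start: {A}
read p: {C, E}
read p: {A, C, D, E}
read q: {B, C, D, E}
read p: {A, B, C, D, E}
read p: {A, B, C, D, E}
read p: {A, B, C, D, E}
read p: {A, B, C, D, E}
read q: {B, C, D, E}
Reachable ∩ accepting = {} — empty.

rejected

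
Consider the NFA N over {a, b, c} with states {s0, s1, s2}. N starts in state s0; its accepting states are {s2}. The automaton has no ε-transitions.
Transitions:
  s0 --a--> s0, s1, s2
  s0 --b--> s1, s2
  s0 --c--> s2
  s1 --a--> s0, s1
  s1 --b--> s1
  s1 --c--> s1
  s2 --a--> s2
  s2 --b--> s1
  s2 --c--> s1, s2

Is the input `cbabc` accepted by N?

accepted

Start: {s0}
read c: {s2}
read b: {s1}
read a: {s0, s1}
read b: {s1, s2}
read c: {s1, s2}
Reachable ∩ accepting = {s2} — nonempty.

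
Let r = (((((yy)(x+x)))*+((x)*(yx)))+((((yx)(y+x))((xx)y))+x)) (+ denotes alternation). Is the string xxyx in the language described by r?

yes

The left alternative ((((yy)(x+x)))*+((x)*(yx))) matches xxyx.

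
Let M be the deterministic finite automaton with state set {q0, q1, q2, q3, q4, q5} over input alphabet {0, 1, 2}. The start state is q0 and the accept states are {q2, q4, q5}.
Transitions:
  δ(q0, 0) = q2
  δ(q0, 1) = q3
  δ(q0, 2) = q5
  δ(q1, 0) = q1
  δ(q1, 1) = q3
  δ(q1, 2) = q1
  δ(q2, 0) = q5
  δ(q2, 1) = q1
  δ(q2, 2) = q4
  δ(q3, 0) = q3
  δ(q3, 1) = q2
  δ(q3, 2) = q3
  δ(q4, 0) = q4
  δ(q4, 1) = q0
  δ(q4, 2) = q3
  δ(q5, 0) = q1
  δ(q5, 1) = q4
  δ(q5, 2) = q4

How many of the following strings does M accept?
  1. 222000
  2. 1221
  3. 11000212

1

222000: rejected
1221: accepted
11000212: rejected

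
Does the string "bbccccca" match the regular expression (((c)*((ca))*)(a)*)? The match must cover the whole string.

no

No split of bbccccca into u·v has ((c)*((ca))*) matching u and (a)* matching v.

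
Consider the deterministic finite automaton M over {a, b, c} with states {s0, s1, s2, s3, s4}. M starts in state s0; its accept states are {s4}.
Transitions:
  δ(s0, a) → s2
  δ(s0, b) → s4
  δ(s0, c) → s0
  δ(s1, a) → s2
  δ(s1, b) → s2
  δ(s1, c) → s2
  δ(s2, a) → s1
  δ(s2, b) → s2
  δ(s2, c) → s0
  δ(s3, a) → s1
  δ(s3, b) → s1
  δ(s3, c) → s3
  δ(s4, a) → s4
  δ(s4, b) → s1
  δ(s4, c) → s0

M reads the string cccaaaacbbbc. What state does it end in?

s0

s0 --c--> s0
s0 --c--> s0
s0 --c--> s0
s0 --a--> s2
s2 --a--> s1
s1 --a--> s2
s2 --a--> s1
s1 --c--> s2
s2 --b--> s2
s2 --b--> s2
s2 --b--> s2
s2 --c--> s0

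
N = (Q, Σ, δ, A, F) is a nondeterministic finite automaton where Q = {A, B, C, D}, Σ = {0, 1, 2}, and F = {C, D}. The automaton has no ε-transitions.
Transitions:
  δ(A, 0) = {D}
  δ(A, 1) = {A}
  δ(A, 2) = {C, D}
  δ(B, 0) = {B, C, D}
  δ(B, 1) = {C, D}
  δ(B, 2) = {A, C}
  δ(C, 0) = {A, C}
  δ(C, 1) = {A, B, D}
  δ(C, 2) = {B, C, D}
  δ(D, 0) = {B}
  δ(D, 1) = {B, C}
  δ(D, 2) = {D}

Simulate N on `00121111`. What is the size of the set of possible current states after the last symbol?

Start: {A}
read 0: {D}
read 0: {B}
read 1: {C, D}
read 2: {B, C, D}
read 1: {A, B, C, D}
read 1: {A, B, C, D}
read 1: {A, B, C, D}
read 1: {A, B, C, D}
Final reachable set {A, B, C, D} has 4 states.

4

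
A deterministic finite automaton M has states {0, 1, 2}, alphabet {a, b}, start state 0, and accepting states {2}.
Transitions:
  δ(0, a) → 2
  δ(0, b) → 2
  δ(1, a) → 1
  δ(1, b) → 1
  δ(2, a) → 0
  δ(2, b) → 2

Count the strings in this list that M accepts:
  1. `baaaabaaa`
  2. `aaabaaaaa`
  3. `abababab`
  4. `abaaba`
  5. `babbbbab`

2

`baaaabaaa`: rejected
`aaabaaaaa`: rejected
`abababab`: accepted
`abaaba`: rejected
`babbbbab`: accepted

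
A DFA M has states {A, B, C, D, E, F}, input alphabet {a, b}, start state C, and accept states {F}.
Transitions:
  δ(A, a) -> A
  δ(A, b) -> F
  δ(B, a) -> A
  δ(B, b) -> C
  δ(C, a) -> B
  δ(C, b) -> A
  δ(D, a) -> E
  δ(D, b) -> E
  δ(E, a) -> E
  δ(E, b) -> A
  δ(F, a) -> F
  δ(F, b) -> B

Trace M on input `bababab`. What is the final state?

F

C --b--> A
A --a--> A
A --b--> F
F --a--> F
F --b--> B
B --a--> A
A --b--> F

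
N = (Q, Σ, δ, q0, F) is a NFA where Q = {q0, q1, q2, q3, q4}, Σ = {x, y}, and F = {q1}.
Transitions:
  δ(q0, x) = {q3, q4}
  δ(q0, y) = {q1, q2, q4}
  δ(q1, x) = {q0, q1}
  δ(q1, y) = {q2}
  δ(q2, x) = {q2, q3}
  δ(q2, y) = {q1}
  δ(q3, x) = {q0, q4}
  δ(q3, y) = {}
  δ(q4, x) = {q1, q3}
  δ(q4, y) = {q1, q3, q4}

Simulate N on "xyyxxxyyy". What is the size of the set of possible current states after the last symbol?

Start: {q0}
read x: {q3, q4}
read y: {q1, q3, q4}
read y: {q1, q2, q3, q4}
read x: {q0, q1, q2, q3, q4}
read x: {q0, q1, q2, q3, q4}
read x: {q0, q1, q2, q3, q4}
read y: {q1, q2, q3, q4}
read y: {q1, q2, q3, q4}
read y: {q1, q2, q3, q4}
Final reachable set {q1, q2, q3, q4} has 4 states.

4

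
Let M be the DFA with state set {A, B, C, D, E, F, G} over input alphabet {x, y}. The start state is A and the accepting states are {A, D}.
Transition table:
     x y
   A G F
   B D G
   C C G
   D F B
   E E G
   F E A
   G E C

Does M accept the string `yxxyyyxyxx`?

rejected

A --y--> F
F --x--> E
E --x--> E
E --y--> G
G --y--> C
C --y--> G
G --x--> E
E --y--> G
G --x--> E
E --x--> E
End in state E, which is not an accepting state.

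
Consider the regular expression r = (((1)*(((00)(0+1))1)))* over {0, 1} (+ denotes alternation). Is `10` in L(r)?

10 cannot be split into zero or more pieces each matching ((1)*(((00)(0+1))1)).

no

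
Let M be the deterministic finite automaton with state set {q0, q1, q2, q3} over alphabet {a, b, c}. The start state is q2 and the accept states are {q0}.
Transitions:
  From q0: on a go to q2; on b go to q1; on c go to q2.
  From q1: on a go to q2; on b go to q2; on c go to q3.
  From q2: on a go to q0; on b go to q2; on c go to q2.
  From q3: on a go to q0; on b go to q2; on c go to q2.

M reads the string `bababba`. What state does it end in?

q2 --b--> q2
q2 --a--> q0
q0 --b--> q1
q1 --a--> q2
q2 --b--> q2
q2 --b--> q2
q2 --a--> q0

q0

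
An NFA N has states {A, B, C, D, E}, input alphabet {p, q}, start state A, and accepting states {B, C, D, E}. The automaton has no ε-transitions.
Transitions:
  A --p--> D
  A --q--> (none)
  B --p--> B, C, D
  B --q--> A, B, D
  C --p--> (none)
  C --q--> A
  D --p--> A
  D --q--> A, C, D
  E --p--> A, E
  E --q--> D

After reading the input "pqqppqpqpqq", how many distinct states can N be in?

Start: {A}
read p: {D}
read q: {A, C, D}
read q: {A, C, D}
read p: {A, D}
read p: {A, D}
read q: {A, C, D}
read p: {A, D}
read q: {A, C, D}
read p: {A, D}
read q: {A, C, D}
read q: {A, C, D}
Final reachable set {A, C, D} has 3 states.

3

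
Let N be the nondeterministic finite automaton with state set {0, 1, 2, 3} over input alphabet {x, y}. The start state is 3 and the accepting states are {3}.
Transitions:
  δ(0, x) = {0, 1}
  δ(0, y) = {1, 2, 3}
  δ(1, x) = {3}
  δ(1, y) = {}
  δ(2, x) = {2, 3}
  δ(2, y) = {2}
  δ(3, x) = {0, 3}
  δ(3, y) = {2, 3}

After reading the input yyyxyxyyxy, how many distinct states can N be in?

Start: {3}
read y: {2, 3}
read y: {2, 3}
read y: {2, 3}
read x: {0, 2, 3}
read y: {1, 2, 3}
read x: {0, 2, 3}
read y: {1, 2, 3}
read y: {2, 3}
read x: {0, 2, 3}
read y: {1, 2, 3}
Final reachable set {1, 2, 3} has 3 states.

3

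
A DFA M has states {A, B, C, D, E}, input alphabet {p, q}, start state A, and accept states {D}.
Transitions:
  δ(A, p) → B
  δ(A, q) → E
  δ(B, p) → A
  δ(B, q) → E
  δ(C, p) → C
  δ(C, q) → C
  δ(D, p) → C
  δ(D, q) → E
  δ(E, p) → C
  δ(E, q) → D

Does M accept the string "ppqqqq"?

A --p--> B
B --p--> A
A --q--> E
E --q--> D
D --q--> E
E --q--> D
End in state D, which is an accepting state.

accepted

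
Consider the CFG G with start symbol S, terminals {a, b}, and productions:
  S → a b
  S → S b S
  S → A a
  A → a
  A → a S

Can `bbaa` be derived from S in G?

no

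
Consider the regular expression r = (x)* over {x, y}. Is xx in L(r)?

Split into 2 pieces x · x; each matches x.

yes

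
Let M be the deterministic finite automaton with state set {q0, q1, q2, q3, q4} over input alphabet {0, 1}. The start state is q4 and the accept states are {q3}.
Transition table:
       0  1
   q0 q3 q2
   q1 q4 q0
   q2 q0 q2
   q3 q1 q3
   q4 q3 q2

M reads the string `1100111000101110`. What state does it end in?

q0

q4 --1--> q2
q2 --1--> q2
q2 --0--> q0
q0 --0--> q3
q3 --1--> q3
q3 --1--> q3
q3 --1--> q3
q3 --0--> q1
q1 --0--> q4
q4 --0--> q3
q3 --1--> q3
q3 --0--> q1
q1 --1--> q0
q0 --1--> q2
q2 --1--> q2
q2 --0--> q0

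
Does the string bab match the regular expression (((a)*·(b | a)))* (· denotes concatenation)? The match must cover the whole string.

yes

Split into 3 pieces b · a · b; each matches ((a)*·(b|a)).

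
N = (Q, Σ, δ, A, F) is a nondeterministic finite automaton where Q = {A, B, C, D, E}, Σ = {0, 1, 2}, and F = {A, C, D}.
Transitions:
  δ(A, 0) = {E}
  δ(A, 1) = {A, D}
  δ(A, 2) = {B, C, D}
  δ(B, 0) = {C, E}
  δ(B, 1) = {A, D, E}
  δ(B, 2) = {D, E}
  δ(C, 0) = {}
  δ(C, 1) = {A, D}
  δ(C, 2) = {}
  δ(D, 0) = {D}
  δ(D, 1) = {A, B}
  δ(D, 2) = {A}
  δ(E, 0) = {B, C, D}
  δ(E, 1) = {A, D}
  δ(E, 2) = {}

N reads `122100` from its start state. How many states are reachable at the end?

4

Start: {A}
read 1: {A, D}
read 2: {A, B, C, D}
read 2: {A, B, C, D, E}
read 1: {A, B, D, E}
read 0: {B, C, D, E}
read 0: {B, C, D, E}
Final reachable set {B, C, D, E} has 4 states.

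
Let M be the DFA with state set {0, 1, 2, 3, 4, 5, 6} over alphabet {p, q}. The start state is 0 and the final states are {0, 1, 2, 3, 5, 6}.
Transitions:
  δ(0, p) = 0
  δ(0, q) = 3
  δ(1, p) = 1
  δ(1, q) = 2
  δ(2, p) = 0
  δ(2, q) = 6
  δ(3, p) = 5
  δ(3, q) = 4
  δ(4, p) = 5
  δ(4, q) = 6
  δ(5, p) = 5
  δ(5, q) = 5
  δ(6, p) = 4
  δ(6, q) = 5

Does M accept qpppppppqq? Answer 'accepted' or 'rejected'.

accepted

0 --q--> 3
3 --p--> 5
5 --p--> 5
5 --p--> 5
5 --p--> 5
5 --p--> 5
5 --p--> 5
5 --p--> 5
5 --q--> 5
5 --q--> 5
End in state 5, which is an accepting state.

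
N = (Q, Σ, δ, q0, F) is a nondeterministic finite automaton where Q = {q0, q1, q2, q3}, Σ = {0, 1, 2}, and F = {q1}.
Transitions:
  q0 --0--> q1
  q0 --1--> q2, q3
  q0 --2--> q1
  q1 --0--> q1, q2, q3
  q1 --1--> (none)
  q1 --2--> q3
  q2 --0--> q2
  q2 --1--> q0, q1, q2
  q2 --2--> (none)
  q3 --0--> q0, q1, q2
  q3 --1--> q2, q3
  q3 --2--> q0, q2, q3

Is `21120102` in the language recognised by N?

Start: {q0}
read 2: {q1}
read 1: {}
The reachable set is empty and stays empty for the remaining 6 symbols.
Reachable ∩ accepting = {} — empty.

rejected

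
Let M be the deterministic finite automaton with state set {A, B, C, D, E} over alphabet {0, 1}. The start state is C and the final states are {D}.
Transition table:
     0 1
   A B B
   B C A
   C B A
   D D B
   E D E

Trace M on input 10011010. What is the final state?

B

C --1--> A
A --0--> B
B --0--> C
C --1--> A
A --1--> B
B --0--> C
C --1--> A
A --0--> B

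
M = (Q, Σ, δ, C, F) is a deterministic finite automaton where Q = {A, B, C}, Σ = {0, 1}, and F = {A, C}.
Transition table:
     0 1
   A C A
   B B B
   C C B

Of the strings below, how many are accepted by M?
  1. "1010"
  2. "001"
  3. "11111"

"1010": rejected
"001": rejected
"11111": rejected

0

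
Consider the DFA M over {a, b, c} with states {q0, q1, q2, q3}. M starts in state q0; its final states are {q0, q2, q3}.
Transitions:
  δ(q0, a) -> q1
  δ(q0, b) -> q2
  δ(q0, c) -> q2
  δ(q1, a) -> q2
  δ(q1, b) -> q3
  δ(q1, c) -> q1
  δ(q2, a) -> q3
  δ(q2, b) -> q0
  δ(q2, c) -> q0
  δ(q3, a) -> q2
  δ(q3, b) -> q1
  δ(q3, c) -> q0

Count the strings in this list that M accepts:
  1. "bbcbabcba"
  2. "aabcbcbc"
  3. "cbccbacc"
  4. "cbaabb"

4

"bbcbabcba": accepted
"aabcbcbc": accepted
"cbccbacc": accepted
"cbaabb": accepted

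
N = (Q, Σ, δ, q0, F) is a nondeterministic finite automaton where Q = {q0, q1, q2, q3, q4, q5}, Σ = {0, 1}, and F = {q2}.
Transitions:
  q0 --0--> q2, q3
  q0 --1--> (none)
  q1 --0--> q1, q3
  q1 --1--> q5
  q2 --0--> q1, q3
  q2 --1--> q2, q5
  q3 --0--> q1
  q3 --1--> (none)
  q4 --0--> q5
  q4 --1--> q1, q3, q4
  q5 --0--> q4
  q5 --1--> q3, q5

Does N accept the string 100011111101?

Start: {q0}
read 1: {}
The reachable set is empty and stays empty for the remaining 11 symbols.
Reachable ∩ accepting = {} — empty.

rejected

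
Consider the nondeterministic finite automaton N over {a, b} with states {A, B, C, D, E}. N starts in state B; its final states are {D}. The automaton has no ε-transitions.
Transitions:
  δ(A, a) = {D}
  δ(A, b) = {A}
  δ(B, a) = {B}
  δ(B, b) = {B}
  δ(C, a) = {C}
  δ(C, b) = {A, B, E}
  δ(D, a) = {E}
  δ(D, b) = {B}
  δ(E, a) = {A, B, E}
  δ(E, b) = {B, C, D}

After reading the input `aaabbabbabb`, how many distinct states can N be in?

Start: {B}
read a: {B}
read a: {B}
read a: {B}
read b: {B}
read b: {B}
read a: {B}
read b: {B}
read b: {B}
read a: {B}
read b: {B}
read b: {B}
Final reachable set {B} has 1 state.

1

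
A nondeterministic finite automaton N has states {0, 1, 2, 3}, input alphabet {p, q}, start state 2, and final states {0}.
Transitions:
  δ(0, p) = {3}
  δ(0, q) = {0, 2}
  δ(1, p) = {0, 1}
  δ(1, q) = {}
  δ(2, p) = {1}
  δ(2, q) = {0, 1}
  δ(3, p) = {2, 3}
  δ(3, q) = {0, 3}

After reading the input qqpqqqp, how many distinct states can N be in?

Start: {2}
read q: {0, 1}
read q: {0, 2}
read p: {1, 3}
read q: {0, 3}
read q: {0, 2, 3}
read q: {0, 1, 2, 3}
read p: {0, 1, 2, 3}
Final reachable set {0, 1, 2, 3} has 4 states.

4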